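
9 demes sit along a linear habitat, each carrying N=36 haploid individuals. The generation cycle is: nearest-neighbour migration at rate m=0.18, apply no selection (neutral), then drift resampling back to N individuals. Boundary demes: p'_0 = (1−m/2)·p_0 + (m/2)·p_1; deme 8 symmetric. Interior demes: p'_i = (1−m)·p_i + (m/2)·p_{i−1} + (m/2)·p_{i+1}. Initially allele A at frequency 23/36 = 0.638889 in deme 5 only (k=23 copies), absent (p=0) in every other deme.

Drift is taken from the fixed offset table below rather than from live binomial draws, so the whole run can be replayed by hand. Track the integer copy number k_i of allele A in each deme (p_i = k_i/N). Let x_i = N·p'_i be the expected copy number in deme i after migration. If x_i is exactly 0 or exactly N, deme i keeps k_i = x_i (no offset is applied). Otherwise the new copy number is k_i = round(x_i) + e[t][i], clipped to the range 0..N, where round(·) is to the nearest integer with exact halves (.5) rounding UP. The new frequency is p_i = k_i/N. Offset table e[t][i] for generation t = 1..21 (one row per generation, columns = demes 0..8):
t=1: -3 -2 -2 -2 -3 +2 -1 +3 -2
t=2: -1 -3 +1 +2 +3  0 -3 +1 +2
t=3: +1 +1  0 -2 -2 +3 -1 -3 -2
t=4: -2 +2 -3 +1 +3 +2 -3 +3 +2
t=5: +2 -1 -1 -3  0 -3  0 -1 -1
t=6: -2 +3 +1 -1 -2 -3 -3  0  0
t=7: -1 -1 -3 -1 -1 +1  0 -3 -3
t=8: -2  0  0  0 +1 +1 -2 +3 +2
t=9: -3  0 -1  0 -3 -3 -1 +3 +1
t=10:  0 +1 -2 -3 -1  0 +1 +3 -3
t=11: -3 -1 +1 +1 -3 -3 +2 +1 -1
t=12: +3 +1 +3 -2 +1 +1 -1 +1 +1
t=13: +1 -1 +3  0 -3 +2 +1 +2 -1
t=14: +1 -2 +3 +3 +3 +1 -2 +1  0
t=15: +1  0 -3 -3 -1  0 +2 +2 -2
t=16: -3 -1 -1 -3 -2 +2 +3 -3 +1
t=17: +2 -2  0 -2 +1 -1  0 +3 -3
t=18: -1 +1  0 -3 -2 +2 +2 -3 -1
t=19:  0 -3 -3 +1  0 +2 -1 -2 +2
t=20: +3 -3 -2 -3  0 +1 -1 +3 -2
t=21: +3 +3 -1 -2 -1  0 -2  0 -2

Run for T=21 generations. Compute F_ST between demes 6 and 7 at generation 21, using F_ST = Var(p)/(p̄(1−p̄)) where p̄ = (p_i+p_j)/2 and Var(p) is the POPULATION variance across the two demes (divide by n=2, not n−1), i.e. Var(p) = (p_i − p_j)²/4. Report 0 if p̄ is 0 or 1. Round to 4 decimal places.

0.0015

t=0: k=[0 0 0 0 0 23 0 0 0]
t=1: x=[0.0000 0.0000 0.0000 0.0000 2.0700 18.8600 2.0700 0.0000 0.0000] k=[0 0 0 0 0 21 1 0 0]
t=2: x=[0.0000 0.0000 0.0000 0.0000 1.8900 17.3100 2.7100 0.0900 0.0000] k=[0 0 0 0 5 17 0 1 0]
t=3: x=[0.0000 0.0000 0.0000 0.4500 5.6300 14.3900 1.6200 0.8200 0.0900] k=[0 0 0 0 4 17 1 0 0]
t=4: x=[0.0000 0.0000 0.0000 0.3600 4.8100 14.3900 2.3500 0.0900 0.0000] k=[0 0 0 1 8 16 0 3 0]
t=5: x=[0.0000 0.0000 0.0900 1.5400 8.0900 13.8400 1.7100 2.4600 0.2700] k=[0 0 0 0 8 11 2 1 0]
t=6: x=[0.0000 0.0000 0.0000 0.7200 7.5500 9.9200 2.7200 1.0000 0.0900] k=[0 0 0 0 6 7 0 1 0]
t=7: x=[0.0000 0.0000 0.0000 0.5400 5.5500 6.2800 0.7200 0.8200 0.0900] k=[0 0 0 0 5 7 1 0 0]
t=8: x=[0.0000 0.0000 0.0000 0.4500 4.7300 6.2800 1.4500 0.0900 0.0000] k=[0 0 0 0 6 7 0 3 0]
t=9: x=[0.0000 0.0000 0.0000 0.5400 5.5500 6.2800 0.9000 2.4600 0.2700] k=[0 0 0 1 3 3 0 5 1]
t=10: x=[0.0000 0.0000 0.0900 1.0900 2.8200 2.7300 0.7200 4.1900 1.3600] k=[0 0 0 0 2 3 2 7 0]
t=11: x=[0.0000 0.0000 0.0000 0.1800 1.9100 2.8200 2.5400 5.9200 0.6300] k=[0 0 0 1 0 0 5 7 0]
t=12: x=[0.0000 0.0000 0.0900 0.8200 0.0900 0.4500 4.7300 6.1900 0.6300] k=[0 0 3 0 1 1 4 7 2]
t=13: x=[0.0000 0.2700 2.4600 0.3600 0.9100 1.2700 4.0000 6.2800 2.4500] k=[0 0 5 0 0 3 5 8 1]
t=14: x=[0.0000 0.4500 4.1000 0.4500 0.2700 2.9100 5.0900 7.1000 1.6300] k=[0 0 7 3 3 4 3 8 2]
t=15: x=[0.0000 0.6300 6.0100 3.3600 3.0900 3.8200 3.5400 7.0100 2.5400] k=[0 1 3 0 2 4 6 9 1]
t=16: x=[0.0900 1.0900 2.5500 0.4500 2.0000 4.0000 6.0900 8.0100 1.7200] k=[0 0 2 0 0 6 9 5 3]
t=17: x=[0.0000 0.1800 1.6400 0.1800 0.5400 5.7300 8.3700 5.1800 3.1800] k=[0 0 2 0 2 5 8 8 0]
t=18: x=[0.0000 0.1800 1.6400 0.3600 2.0900 5.0000 7.7300 7.2800 0.7200] k=[0 1 2 0 0 7 10 4 0]
t=19: x=[0.0900 1.0000 1.7300 0.1800 0.6300 6.6400 9.1900 4.1800 0.3600] k=[0 0 0 1 1 9 8 2 2]
t=20: x=[0.0000 0.0000 0.0900 0.9100 1.7200 8.1900 7.5500 2.5400 2.0000] k=[0 0 0 0 2 9 7 6 0]
t=21: x=[0.0000 0.0000 0.0000 0.1800 2.4500 8.1900 7.0900 5.5500 0.5400] k=[0 0 0 0 1 8 5 6 0]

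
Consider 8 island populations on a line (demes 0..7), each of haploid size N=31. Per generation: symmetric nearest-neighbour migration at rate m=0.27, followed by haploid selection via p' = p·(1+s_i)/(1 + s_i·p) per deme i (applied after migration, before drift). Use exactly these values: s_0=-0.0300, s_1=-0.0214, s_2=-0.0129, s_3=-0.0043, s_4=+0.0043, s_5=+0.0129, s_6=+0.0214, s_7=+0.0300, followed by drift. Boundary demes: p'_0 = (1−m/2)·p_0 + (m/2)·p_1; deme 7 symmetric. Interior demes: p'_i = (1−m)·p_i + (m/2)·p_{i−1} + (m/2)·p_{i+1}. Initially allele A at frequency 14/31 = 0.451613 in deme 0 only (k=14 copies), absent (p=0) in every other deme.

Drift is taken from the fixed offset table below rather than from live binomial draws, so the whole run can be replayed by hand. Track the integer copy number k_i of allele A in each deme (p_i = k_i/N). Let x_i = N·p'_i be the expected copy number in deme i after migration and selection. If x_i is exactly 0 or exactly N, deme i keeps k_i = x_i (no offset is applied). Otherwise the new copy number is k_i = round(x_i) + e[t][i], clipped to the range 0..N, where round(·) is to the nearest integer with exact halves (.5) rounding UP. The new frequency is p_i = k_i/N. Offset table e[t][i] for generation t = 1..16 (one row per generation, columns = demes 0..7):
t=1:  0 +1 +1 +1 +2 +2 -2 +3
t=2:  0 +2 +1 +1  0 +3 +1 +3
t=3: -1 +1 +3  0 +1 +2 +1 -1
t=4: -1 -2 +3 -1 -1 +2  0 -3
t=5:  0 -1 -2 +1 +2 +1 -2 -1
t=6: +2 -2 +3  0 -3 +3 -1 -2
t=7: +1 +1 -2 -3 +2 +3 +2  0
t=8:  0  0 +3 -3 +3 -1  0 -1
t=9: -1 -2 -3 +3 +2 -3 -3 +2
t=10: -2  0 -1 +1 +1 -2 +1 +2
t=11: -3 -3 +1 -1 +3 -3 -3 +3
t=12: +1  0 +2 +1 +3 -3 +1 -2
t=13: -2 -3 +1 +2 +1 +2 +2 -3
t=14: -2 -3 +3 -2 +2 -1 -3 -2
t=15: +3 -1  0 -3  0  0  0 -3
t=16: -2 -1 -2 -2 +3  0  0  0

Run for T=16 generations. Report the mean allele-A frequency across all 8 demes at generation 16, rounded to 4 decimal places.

0.0806

t=0: k=[14 0 0 0 0 0 0 0]
t=1: x=[11.8860 1.8520 0.0000 0.0000 0.0000 0.0000 0.0000 0.0000] k=[12 3 0 0 0 0 0 0]
t=2: x=[10.5718 3.7383 0.3998 0.0000 0.0000 0.0000 0.0000 0.0000] k=[11 6 1 0 0 0 0 0]
t=3: x=[10.1163 5.8960 1.5211 0.1344 0.0000 0.0000 0.0000 0.0000] k=[9 7 5 0 0 0 0 0]
t=4: x=[8.5403 6.8835 4.5444 0.6722 0.0000 0.0000 0.0000 0.0000] k=[8 5 8 0 0 0 0 0]
t=5: x=[7.4217 5.7086 6.4484 1.0755 0.0000 0.0000 0.0000 0.0000] k=[7 5 4 2 0 0 0 0]
t=6: x=[6.5709 5.0430 3.8213 1.9920 0.2712 0.0000 0.0000 0.0000] k=[9 3 7 2 0 0 0 0]
t=7: x=[8.0078 4.2697 5.7242 2.3955 0.2712 0.0000 0.0000 0.0000] k=[9 5 4 0 2 0 0 0]
t=8: x=[8.2739 5.3091 3.5539 0.8066 1.4660 0.2735 0.0000 0.0000] k=[8 5 7 0 4 0 0 0]
t=9: x=[7.4217 5.5754 5.7242 1.4789 2.9314 0.5468 0.0000 0.0000] k=[6 4 3 4 5 0 0 0]
t=10: x=[5.5891 4.0581 3.2322 3.9850 4.2056 0.6835 0.0000 0.0000] k=[4 4 2 5 5 0 0 0]
t=11: x=[3.8951 3.6596 2.6434 4.5782 4.3410 0.6835 0.0000 0.0000] k=[1 1 4 4 7 0 0 0]
t=12: x=[0.9709 1.3763 3.5539 4.3887 5.6699 0.9568 0.0000 0.0000] k=[2 1 6 5 9 0 0 0]
t=13: x=[1.8123 1.7735 5.1341 5.6550 7.2688 1.2301 0.0000 0.0000] k=[0 0 6 8 8 3 0 0]
t=14: x=[0.0000 0.7931 5.4018 7.7050 7.3490 3.3077 0.4136 0.0000] k=[0 0 8 6 9 2 0 0]
t=15: x=[0.0000 1.0577 6.5824 6.6525 7.6748 2.7065 0.2757 0.0000] k=[0 0 7 4 8 3 0 0]
t=16: x=[0.0000 0.9254 5.5903 4.9271 6.8078 3.3077 0.4136 0.0000] k=[0 0 4 3 10 3 0 0]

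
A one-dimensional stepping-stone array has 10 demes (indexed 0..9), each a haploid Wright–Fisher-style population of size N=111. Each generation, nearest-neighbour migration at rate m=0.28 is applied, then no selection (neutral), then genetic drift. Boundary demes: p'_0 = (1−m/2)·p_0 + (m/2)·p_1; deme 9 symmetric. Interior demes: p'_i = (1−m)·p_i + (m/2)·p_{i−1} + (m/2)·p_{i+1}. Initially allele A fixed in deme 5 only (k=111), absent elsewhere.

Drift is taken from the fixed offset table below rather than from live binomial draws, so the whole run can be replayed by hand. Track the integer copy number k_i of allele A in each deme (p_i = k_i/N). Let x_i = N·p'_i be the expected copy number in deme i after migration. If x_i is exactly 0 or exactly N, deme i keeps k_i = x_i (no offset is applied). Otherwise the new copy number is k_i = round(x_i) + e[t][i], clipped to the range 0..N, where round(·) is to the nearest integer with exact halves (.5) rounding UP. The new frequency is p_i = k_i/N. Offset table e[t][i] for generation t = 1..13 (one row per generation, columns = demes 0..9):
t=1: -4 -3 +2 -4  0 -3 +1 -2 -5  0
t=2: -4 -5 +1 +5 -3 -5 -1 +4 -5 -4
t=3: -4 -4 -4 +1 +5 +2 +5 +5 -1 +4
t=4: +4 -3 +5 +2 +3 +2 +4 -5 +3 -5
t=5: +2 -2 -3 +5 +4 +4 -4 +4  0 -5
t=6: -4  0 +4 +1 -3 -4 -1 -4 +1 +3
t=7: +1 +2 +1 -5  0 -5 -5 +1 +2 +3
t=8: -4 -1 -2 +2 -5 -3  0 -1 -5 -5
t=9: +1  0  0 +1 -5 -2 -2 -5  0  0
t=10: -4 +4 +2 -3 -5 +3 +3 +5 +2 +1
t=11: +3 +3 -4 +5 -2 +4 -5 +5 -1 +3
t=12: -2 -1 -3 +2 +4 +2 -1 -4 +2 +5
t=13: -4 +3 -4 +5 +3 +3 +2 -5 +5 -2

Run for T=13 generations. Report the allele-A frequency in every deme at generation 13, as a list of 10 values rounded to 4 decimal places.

[0.0000, 0.0901, 0.0360, 0.1982, 0.2162, 0.2432, 0.1802, 0.0721, 0.1441, 0.0901]

t=0: k=[0 0 0 0 0 111 0 0 0 0]
t=1: x=[0.0000 0.0000 0.0000 0.0000 15.5400 79.9200 15.5400 0.0000 0.0000 0.0000] k=[0 0 0 0 16 77 17 0 0 0]
t=2: x=[0.0000 0.0000 0.0000 2.2400 22.3000 60.0600 23.0200 2.3800 0.0000 0.0000] k=[0 0 0 7 19 55 22 6 0 0]
t=3: x=[0.0000 0.0000 0.9800 7.7000 22.3600 45.3400 24.3800 7.4000 0.8400 0.0000] k=[0 0 0 9 27 47 29 12 0 0]
t=4: x=[0.0000 0.0000 1.2600 10.2600 27.2800 41.6800 29.1400 12.7000 1.6800 0.0000] k=[0 0 6 12 30 44 33 8 5 0]
t=5: x=[0.0000 0.8400 6.0000 13.6800 29.4400 40.5000 31.0400 11.0800 4.7200 0.7000] k=[0 0 3 19 33 45 27 15 5 0]
t=6: x=[0.0000 0.4200 4.8200 18.7200 32.7200 40.8000 27.8400 15.2800 5.7000 0.7000] k=[0 0 9 20 30 37 27 11 7 4]
t=7: x=[0.0000 1.2600 9.2800 19.8600 29.5800 34.6200 26.1600 12.6800 7.1400 4.4200] k=[0 3 10 15 30 30 21 14 9 7]
t=8: x=[0.4200 3.5600 9.7200 16.4000 27.9000 28.7400 21.2800 14.2800 9.4200 7.2800] k=[0 3 8 18 23 26 21 13 4 2]
t=9: x=[0.4200 3.2800 8.7000 17.3000 22.7200 24.8800 20.5800 12.8600 4.9800 2.2800] k=[1 3 9 18 18 23 19 8 5 2]
t=10: x=[1.2800 3.5600 9.4200 16.7400 18.7000 21.7400 18.0200 9.1200 5.0000 2.4200] k=[0 8 11 14 14 25 21 14 7 3]
t=11: x=[1.1200 7.3000 11.0000 13.5800 15.5400 22.9000 20.5800 14.0000 7.4200 3.5600] k=[4 10 7 19 14 27 16 19 6 7]
t=12: x=[4.8400 8.7400 9.1000 16.6200 16.5200 23.6400 17.9600 16.7600 7.9600 6.8600] k=[3 8 6 19 21 26 17 13 10 12]
t=13: x=[3.7000 7.0200 8.1000 17.4600 21.4200 24.0400 17.7000 13.1400 10.7000 11.7200] k=[0 10 4 22 24 27 20 8 16 10]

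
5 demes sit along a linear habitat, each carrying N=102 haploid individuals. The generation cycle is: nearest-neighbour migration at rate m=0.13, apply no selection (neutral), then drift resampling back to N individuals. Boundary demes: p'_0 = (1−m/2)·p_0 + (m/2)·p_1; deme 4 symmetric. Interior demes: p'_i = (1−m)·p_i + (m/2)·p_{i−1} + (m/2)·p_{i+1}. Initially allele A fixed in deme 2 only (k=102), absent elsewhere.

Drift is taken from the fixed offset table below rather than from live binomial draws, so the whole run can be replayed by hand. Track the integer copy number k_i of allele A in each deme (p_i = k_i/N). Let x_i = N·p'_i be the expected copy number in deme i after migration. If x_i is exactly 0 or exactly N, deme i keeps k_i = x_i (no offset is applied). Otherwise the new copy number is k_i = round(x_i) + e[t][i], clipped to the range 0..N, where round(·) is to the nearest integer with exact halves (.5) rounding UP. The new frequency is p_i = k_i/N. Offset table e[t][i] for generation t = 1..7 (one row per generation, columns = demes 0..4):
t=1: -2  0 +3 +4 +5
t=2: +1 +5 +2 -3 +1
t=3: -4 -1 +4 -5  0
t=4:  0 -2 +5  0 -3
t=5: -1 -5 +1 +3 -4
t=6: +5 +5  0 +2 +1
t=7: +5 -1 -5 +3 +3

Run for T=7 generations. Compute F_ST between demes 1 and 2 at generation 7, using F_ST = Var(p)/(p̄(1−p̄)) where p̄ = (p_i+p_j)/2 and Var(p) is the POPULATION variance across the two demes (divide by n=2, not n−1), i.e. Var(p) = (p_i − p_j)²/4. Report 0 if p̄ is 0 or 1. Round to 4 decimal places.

t=0: k=[0 0 102 0 0]
t=1: x=[0.0000 6.6300 88.7400 6.6300 0.0000] k=[0 7 92 11 0]
t=2: x=[0.4550 12.0700 81.2100 15.5500 0.7150] k=[1 17 83 13 2]
t=3: x=[2.0400 20.2500 74.1600 16.8350 2.7150] k=[0 19 78 12 3]
t=4: x=[1.2350 21.6000 69.8750 15.7050 3.5850] k=[1 20 75 16 1]
t=5: x=[2.2350 22.3400 67.5900 18.8600 1.9750] k=[1 17 69 22 0]
t=6: x=[2.0400 19.3400 62.5650 23.6250 1.4300] k=[7 24 63 26 2]
t=7: x=[8.1050 25.4300 58.0600 26.8450 3.5600] k=[13 24 53 30 7]

0.0860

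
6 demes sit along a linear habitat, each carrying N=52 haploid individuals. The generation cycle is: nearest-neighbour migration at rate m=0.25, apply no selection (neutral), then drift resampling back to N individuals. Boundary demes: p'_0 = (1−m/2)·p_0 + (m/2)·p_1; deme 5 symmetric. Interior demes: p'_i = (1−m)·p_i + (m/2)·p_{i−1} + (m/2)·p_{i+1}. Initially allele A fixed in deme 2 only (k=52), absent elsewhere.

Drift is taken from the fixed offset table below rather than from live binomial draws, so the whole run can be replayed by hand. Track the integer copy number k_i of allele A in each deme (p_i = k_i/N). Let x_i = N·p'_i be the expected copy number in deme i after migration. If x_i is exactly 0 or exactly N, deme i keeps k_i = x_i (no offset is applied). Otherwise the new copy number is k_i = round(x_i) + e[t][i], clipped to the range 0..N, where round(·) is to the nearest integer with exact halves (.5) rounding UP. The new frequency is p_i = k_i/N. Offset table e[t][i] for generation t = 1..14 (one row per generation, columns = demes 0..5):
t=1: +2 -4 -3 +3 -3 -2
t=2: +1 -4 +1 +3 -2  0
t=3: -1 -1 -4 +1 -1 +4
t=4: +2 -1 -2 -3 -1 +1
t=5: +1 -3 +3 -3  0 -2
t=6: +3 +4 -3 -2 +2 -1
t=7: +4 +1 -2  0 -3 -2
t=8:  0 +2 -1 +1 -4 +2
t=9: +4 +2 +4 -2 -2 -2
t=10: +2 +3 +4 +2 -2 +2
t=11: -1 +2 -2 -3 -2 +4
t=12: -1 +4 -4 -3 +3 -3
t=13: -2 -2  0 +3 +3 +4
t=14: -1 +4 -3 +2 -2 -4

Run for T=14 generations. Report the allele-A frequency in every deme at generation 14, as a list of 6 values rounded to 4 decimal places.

[0.2500, 0.3846, 0.1346, 0.1538, 0.0769, 0.0192]

t=0: k=[0 0 52 0 0 0]
t=1: x=[0.0000 6.5000 39.0000 6.5000 0.0000 0.0000] k=[0 3 36 10 0 0]
t=2: x=[0.3750 6.7500 28.6250 12.0000 1.2500 0.0000] k=[1 3 30 15 0 0]
t=3: x=[1.2500 6.1250 24.7500 15.0000 1.8750 0.0000] k=[0 5 21 16 1 0]
t=4: x=[0.6250 6.3750 18.3750 14.7500 2.7500 0.1250] k=[3 5 16 12 2 1]
t=5: x=[3.2500 6.1250 14.1250 11.2500 3.1250 1.1250] k=[4 3 17 8 3 0]
t=6: x=[3.8750 4.8750 14.1250 8.5000 3.2500 0.3750] k=[7 9 11 7 5 0]
t=7: x=[7.2500 9.0000 10.2500 7.2500 4.6250 0.6250] k=[11 10 8 7 2 0]
t=8: x=[10.8750 9.8750 8.1250 6.5000 2.3750 0.2500] k=[11 12 7 8 0 2]
t=9: x=[11.1250 11.2500 7.7500 6.8750 1.2500 1.7500] k=[15 13 12 5 0 0]
t=10: x=[14.7500 13.1250 11.2500 5.2500 0.6250 0.0000] k=[17 16 15 7 0 0]
t=11: x=[16.8750 16.0000 14.1250 7.1250 0.8750 0.0000] k=[16 18 12 4 0 0]
t=12: x=[16.2500 17.0000 11.7500 4.5000 0.5000 0.0000] k=[15 21 8 2 4 0]
t=13: x=[15.7500 18.6250 8.8750 3.0000 3.2500 0.5000] k=[14 17 9 6 6 5]
t=14: x=[14.3750 15.6250 9.6250 6.3750 5.8750 5.1250] k=[13 20 7 8 4 1]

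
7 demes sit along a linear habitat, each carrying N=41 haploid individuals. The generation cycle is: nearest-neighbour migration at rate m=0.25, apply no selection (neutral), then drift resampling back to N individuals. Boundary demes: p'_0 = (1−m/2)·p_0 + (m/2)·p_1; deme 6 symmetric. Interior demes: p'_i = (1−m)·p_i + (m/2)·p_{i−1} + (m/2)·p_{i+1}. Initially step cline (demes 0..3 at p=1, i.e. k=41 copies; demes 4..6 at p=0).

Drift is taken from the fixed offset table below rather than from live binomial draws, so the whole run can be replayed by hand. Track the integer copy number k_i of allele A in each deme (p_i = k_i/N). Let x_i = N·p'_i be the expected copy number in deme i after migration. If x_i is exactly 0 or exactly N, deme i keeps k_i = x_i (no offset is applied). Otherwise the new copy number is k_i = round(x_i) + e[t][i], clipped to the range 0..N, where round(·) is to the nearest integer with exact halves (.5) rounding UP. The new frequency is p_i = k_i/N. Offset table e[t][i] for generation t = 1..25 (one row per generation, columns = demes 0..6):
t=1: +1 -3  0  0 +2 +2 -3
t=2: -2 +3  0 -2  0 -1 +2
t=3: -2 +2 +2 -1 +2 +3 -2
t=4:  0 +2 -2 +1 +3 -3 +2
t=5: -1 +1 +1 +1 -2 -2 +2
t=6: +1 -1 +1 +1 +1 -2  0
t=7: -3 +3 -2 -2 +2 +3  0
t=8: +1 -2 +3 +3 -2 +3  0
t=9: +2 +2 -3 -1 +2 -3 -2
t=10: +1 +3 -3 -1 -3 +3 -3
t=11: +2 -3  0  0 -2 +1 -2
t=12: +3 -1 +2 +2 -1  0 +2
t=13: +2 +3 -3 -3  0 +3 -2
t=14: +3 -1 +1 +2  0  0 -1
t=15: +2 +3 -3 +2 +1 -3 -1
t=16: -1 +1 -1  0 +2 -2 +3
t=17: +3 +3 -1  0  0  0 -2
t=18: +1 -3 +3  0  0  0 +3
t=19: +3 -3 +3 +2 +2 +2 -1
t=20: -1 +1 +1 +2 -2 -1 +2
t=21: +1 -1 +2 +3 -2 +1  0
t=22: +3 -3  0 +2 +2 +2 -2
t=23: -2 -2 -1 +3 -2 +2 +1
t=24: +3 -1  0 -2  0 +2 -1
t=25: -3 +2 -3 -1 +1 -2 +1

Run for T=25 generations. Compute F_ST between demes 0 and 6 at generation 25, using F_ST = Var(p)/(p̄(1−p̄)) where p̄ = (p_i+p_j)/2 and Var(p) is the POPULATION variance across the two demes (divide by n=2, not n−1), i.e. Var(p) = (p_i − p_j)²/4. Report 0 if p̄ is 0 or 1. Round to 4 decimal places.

0.3025

t=0: k=[41 41 41 41 0 0 0]
t=1: x=[41.0000 41.0000 41.0000 35.8750 5.1250 0.0000 0.0000] k=[41 41 41 36 7 0 0]
t=2: x=[41.0000 41.0000 40.3750 33.0000 9.7500 0.8750 0.0000] k=[41 41 40 31 10 0 0]
t=3: x=[41.0000 40.8750 39.0000 29.5000 11.3750 1.2500 0.0000] k=[41 41 41 29 13 4 0]
t=4: x=[41.0000 41.0000 39.5000 28.5000 13.8750 4.6250 0.5000] k=[41 41 38 30 17 2 3]
t=5: x=[41.0000 40.6250 37.3750 29.3750 16.7500 4.0000 2.8750] k=[41 41 38 30 15 2 5]
t=6: x=[41.0000 40.6250 37.3750 29.1250 15.2500 4.0000 4.6250] k=[41 40 38 30 16 2 5]
t=7: x=[40.8750 39.8750 37.2500 29.2500 16.0000 4.1250 4.6250] k=[38 41 35 27 18 7 5]
t=8: x=[38.3750 39.8750 34.7500 26.8750 17.7500 8.1250 5.2500] k=[39 38 38 30 16 11 5]
t=9: x=[38.8750 38.1250 37.0000 29.2500 17.1250 10.8750 5.7500] k=[41 40 34 28 19 8 4]
t=10: x=[40.8750 39.3750 34.0000 27.6250 18.7500 8.8750 4.5000] k=[41 41 31 27 16 12 2]
t=11: x=[41.0000 39.7500 31.7500 26.1250 16.8750 11.2500 3.2500] k=[41 37 32 26 15 12 1]
t=12: x=[40.5000 36.8750 31.8750 25.3750 16.0000 11.0000 2.3750] k=[41 36 34 27 15 11 4]
t=13: x=[40.3750 36.3750 33.3750 26.3750 16.0000 10.6250 4.8750] k=[41 39 30 23 16 14 3]
t=14: x=[40.7500 38.1250 30.2500 23.0000 16.6250 12.8750 4.3750] k=[41 37 31 25 17 13 3]
t=15: x=[40.5000 36.7500 31.0000 24.7500 17.5000 12.2500 4.2500] k=[41 40 28 27 19 9 3]
t=16: x=[40.8750 38.6250 29.3750 26.1250 18.7500 9.5000 3.7500] k=[40 40 28 26 21 8 7]
t=17: x=[40.0000 38.5000 29.2500 25.6250 20.0000 9.5000 7.1250] k=[41 41 28 26 20 10 5]
t=18: x=[41.0000 39.3750 29.3750 25.5000 19.5000 10.6250 5.6250] k=[41 36 32 26 20 11 9]
t=19: x=[40.3750 36.1250 31.7500 26.0000 19.6250 11.8750 9.2500] k=[41 33 35 28 22 14 8]
t=20: x=[40.0000 34.2500 33.8750 28.1250 21.7500 14.2500 8.7500] k=[39 35 35 30 20 13 11]
t=21: x=[38.5000 35.5000 34.3750 29.3750 20.3750 13.6250 11.2500] k=[40 35 36 32 18 15 11]
t=22: x=[39.3750 35.7500 35.3750 30.7500 19.3750 14.8750 11.5000] k=[41 33 35 33 21 17 10]
t=23: x=[40.0000 34.2500 34.5000 31.7500 22.0000 16.6250 10.8750] k=[38 32 34 35 20 19 12]
t=24: x=[37.2500 33.0000 33.8750 33.0000 21.7500 18.2500 12.8750] k=[40 32 34 31 22 20 12]
t=25: x=[39.0000 33.2500 33.3750 30.2500 22.8750 19.2500 13.0000] k=[36 35 30 29 24 17 14]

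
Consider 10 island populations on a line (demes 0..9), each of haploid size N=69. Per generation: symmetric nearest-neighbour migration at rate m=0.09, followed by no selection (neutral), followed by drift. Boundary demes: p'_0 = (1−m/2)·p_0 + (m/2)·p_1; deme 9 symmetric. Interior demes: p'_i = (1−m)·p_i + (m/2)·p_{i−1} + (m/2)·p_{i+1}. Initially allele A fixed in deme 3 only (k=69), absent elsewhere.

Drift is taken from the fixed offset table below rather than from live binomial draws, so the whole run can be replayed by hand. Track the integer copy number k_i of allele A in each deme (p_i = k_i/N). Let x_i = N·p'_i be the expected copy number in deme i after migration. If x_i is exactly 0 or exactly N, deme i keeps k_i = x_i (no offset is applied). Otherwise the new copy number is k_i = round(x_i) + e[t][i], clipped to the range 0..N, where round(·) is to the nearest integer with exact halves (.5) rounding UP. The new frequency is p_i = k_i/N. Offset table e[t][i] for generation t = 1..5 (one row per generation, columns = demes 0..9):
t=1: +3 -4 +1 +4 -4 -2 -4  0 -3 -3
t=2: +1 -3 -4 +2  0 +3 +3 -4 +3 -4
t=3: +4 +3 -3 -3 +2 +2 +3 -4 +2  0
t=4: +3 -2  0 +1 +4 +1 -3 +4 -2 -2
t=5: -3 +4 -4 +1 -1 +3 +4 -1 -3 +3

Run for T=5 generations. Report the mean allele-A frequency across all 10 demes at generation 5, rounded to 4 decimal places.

0.1174

t=0: k=[0 0 0 69 0 0 0 0 0 0]
t=1: x=[0.0000 0.0000 3.1050 62.7900 3.1050 0.0000 0.0000 0.0000 0.0000 0.0000] k=[0 0 4 67 0 0 0 0 0 0]
t=2: x=[0.0000 0.1800 6.6550 61.1500 3.0150 0.0000 0.0000 0.0000 0.0000 0.0000] k=[0 0 3 63 3 0 0 0 0 0]
t=3: x=[0.0000 0.1350 5.5650 57.6000 5.5650 0.1350 0.0000 0.0000 0.0000 0.0000] k=[0 3 3 55 8 2 0 0 0 0]
t=4: x=[0.1350 2.8650 5.3400 50.5450 9.8450 2.1800 0.0900 0.0000 0.0000 0.0000] k=[3 1 5 52 14 3 0 0 0 0]
t=5: x=[2.9100 1.2700 6.9350 48.1750 15.2150 3.3600 0.1350 0.0000 0.0000 0.0000] k=[0 5 3 49 14 6 4 0 0 0]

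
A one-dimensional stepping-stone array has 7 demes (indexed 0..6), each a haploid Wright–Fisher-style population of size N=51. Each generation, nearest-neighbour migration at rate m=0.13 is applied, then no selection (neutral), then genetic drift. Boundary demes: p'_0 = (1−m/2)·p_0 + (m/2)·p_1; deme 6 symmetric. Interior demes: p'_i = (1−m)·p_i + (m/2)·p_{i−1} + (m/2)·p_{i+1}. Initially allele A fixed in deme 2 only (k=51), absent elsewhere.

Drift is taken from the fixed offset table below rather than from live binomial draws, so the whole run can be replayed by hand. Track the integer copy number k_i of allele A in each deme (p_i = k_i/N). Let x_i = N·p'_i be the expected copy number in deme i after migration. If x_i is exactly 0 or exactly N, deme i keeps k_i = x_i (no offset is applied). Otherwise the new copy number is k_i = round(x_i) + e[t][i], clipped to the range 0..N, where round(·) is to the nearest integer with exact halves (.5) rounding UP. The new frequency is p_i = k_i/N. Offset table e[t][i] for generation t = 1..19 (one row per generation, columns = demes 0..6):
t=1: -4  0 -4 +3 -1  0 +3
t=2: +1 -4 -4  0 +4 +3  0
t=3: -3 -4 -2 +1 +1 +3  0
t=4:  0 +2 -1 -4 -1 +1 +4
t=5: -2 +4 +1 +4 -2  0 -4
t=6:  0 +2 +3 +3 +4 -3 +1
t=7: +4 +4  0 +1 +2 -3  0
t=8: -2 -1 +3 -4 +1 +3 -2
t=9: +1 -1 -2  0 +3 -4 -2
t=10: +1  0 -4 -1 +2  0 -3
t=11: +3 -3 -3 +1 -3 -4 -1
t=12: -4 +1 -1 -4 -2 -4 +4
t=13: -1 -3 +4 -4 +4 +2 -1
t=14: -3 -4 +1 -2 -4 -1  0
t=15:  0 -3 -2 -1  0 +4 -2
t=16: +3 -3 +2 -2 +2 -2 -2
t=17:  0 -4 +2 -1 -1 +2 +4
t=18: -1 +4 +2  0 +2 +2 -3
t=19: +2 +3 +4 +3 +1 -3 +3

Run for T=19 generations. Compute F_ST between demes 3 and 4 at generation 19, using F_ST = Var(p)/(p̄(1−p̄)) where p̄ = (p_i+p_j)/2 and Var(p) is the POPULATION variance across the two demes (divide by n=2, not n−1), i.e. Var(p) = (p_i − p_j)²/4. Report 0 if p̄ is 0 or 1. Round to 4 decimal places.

0.0006

t=0: k=[0 0 51 0 0 0 0]
t=1: x=[0.0000 3.3150 44.3700 3.3150 0.0000 0.0000 0.0000] k=[0 3 40 6 0 0 0]
t=2: x=[0.1950 5.2100 35.3850 7.8200 0.3900 0.0000 0.0000] k=[1 1 31 8 4 0 0]
t=3: x=[1.0000 2.9500 27.5550 9.2350 4.0000 0.2600 0.0000] k=[0 0 26 10 5 3 0]
t=4: x=[0.0000 1.6900 23.2700 10.7150 5.1950 2.9350 0.1950] k=[0 4 22 7 4 4 4]
t=5: x=[0.2600 4.9100 19.8550 7.7800 4.1950 4.0000 4.0000] k=[0 9 21 12 2 4 0]
t=6: x=[0.5850 9.1950 19.6350 11.9350 2.7800 3.6100 0.2600] k=[1 11 23 15 7 1 1]
t=7: x=[1.6500 11.1300 21.7000 15.0000 7.1300 1.3900 1.0000] k=[6 15 22 16 9 0 1]
t=8: x=[6.5850 14.8700 21.1550 15.9350 8.8700 0.6500 0.9350] k=[5 14 24 12 10 4 0]
t=9: x=[5.5850 14.0650 22.5700 12.6500 9.7400 4.1300 0.2600] k=[7 13 21 13 13 0 0]
t=10: x=[7.3900 13.1300 19.9600 13.5200 12.1550 0.8450 0.0000] k=[8 13 16 13 14 1 0]
t=11: x=[8.3250 12.8700 15.6100 13.2600 13.0900 1.7800 0.0650] k=[11 10 13 14 10 0 0]
t=12: x=[10.9350 10.2600 12.8700 13.6750 9.6100 0.6500 0.0000] k=[7 11 12 10 8 0 0]
t=13: x=[7.2600 10.8050 11.8050 10.0000 7.6100 0.5200 0.0000] k=[6 8 16 6 12 3 0]
t=14: x=[6.1300 8.3900 14.8300 7.0400 11.0250 3.3900 0.1950] k=[3 4 16 5 7 2 0]
t=15: x=[3.0650 4.7150 14.5050 5.8450 6.5450 2.1950 0.1300] k=[3 2 13 5 7 6 0]
t=16: x=[2.9350 2.7800 11.7650 5.6500 6.8050 5.6750 0.3900] k=[6 0 14 4 9 4 0]
t=17: x=[5.6100 1.3000 12.4400 4.9750 8.3500 4.0650 0.2600] k=[6 0 14 4 7 6 4]
t=18: x=[5.6100 1.3000 12.4400 4.8450 6.7400 5.9350 4.1300] k=[5 5 14 5 9 8 1]
t=19: x=[5.0000 5.5850 12.8300 5.8450 8.6750 7.6100 1.4550] k=[7 9 17 9 10 5 4]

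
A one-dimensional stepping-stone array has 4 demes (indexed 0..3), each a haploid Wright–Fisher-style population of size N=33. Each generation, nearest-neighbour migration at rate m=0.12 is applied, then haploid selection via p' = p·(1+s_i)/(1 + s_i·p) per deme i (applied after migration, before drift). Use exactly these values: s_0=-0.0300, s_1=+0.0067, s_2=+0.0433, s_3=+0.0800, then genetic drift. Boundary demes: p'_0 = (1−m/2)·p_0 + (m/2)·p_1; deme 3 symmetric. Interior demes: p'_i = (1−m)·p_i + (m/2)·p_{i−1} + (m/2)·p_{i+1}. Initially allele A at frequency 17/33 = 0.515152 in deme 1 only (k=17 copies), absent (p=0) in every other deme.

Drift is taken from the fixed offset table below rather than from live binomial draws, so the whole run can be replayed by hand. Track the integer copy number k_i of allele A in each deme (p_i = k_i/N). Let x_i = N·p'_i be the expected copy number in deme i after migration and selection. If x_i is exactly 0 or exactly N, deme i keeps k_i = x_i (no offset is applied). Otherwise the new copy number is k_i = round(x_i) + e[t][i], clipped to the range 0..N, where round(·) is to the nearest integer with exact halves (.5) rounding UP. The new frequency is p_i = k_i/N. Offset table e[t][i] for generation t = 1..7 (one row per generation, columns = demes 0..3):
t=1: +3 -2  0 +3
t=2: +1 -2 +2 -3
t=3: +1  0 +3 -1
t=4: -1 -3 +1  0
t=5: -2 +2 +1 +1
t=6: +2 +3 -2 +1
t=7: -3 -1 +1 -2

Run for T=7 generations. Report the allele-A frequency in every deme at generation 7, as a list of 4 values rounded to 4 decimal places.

t=0: k=[0 17 0 0]
t=1: x=[0.9903 15.0146 1.0627 0.0000] k=[4 13 1 0]
t=2: x=[4.4221 11.7906 1.7281 0.0648] k=[5 10 4 0]
t=3: x=[5.1659 9.3848 4.2753 0.2590] k=[6 9 7 0]
t=4: x=[6.0285 8.7428 6.9292 0.4531] k=[5 6 8 0]
t=5: x=[4.9309 6.0931 7.6462 0.5178] k=[3 8 9 2]
t=6: x=[3.2106 7.7997 8.7906 2.5984] k=[5 11 7 4]
t=7: x=[5.2247 10.4476 7.2981 4.4691] k=[2 9 8 2]

[0.0606, 0.2727, 0.2424, 0.0606]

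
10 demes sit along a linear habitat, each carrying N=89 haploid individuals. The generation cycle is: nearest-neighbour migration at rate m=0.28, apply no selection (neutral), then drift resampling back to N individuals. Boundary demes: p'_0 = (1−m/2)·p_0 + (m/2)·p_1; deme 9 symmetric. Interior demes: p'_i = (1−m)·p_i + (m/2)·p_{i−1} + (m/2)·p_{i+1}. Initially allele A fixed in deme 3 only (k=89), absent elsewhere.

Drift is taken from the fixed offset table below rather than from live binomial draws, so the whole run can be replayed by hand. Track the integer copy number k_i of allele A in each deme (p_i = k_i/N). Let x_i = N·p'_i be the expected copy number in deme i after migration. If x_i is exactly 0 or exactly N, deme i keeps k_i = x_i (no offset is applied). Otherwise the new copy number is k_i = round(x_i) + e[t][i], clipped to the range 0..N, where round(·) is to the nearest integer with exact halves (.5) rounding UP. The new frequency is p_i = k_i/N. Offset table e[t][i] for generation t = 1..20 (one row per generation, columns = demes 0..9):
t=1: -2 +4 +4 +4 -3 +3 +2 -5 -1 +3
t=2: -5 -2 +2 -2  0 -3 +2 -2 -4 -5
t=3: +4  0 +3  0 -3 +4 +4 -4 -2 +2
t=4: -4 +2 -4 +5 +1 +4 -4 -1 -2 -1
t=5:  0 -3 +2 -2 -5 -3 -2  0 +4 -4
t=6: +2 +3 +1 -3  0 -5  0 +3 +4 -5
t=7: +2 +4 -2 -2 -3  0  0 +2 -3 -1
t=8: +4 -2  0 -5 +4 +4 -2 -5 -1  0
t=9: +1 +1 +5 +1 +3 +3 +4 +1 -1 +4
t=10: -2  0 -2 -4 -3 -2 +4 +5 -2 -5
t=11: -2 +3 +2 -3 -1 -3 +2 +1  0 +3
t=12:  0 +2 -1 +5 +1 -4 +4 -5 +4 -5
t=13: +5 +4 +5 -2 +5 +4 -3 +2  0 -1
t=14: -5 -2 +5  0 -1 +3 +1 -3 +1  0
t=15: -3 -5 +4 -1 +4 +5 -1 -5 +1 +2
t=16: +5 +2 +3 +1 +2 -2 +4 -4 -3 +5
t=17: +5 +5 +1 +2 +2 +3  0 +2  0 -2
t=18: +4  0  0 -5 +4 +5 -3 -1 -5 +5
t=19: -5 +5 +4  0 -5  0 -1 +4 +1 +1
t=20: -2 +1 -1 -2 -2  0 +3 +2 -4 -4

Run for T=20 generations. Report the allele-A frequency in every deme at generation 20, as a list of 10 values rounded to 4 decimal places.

[0.2247, 0.3258, 0.2921, 0.2135, 0.1910, 0.2135, 0.1573, 0.1011, 0.0112, 0.0562]

t=0: k=[0 0 0 89 0 0 0 0 0 0]
t=1: x=[0.0000 0.0000 12.4600 64.0800 12.4600 0.0000 0.0000 0.0000 0.0000 0.0000] k=[0 0 16 68 9 0 0 0 0 0]
t=2: x=[0.0000 2.2400 21.0400 52.4600 16.0000 1.2600 0.0000 0.0000 0.0000 0.0000] k=[0 0 23 50 16 0 0 0 0 0]
t=3: x=[0.0000 3.2200 23.5600 41.4600 18.5200 2.2400 0.0000 0.0000 0.0000 0.0000] k=[0 3 27 41 16 6 0 0 0 0]
t=4: x=[0.4200 5.9400 25.6000 35.5400 18.1000 6.5600 0.8400 0.0000 0.0000 0.0000] k=[0 8 22 41 19 11 0 0 0 0]
t=5: x=[1.1200 8.8400 22.7000 35.2600 20.9600 10.5800 1.5400 0.0000 0.0000 0.0000] k=[1 6 25 33 16 8 0 0 0 0]
t=6: x=[1.7000 7.9600 23.4600 29.5000 17.2600 8.0000 1.1200 0.0000 0.0000 0.0000] k=[4 11 24 27 17 3 1 0 0 0]
t=7: x=[4.9800 11.8400 22.6000 25.1800 16.4400 4.6800 1.1400 0.1400 0.0000 0.0000] k=[7 16 21 23 13 5 1 2 0 0]
t=8: x=[8.2600 15.4400 20.5800 21.3200 13.2800 5.5600 1.7000 1.5800 0.2800 0.0000] k=[12 13 21 16 17 10 0 0 0 0]
t=9: x=[12.1400 13.9800 19.1800 16.8400 15.8800 9.5800 1.4000 0.0000 0.0000 0.0000] k=[13 15 24 18 19 13 5 0 0 0]
t=10: x=[13.2800 15.9800 21.9000 18.9800 18.0200 12.7200 5.4200 0.7000 0.0000 0.0000] k=[11 16 20 15 15 11 9 6 0 0]
t=11: x=[11.7000 15.8600 18.7400 15.7000 14.4400 11.2800 8.8600 5.5800 0.8400 0.0000] k=[10 19 21 13 13 8 11 7 1 0]
t=12: x=[11.2600 18.0200 19.6000 14.1200 12.3000 9.1200 10.0200 6.7200 1.7000 0.1400] k=[11 20 19 19 13 5 14 2 6 0]
t=13: x=[12.2600 18.6000 19.1400 18.1600 12.7200 7.3800 11.0600 4.2400 4.6000 0.8400] k=[17 23 24 16 18 11 8 6 5 0]
t=14: x=[17.8400 22.3000 22.7400 17.4000 16.7400 11.5600 8.1400 6.1400 4.4400 0.7000] k=[13 20 28 17 16 15 9 3 5 1]
t=15: x=[13.9800 20.1400 25.3400 18.4000 16.0000 14.3000 9.0000 4.1200 4.1600 1.5600] k=[11 15 29 17 20 19 8 0 5 4]
t=16: x=[11.5600 16.4000 25.3600 19.1000 19.4400 17.6000 8.4200 1.8200 4.1600 4.1400] k=[17 18 28 20 21 16 12 0 1 9]
t=17: x=[17.1400 19.2600 25.4800 21.2600 20.1600 16.1400 10.8800 1.8200 1.9800 7.8800] k=[22 24 26 23 22 19 11 4 2 6]
t=18: x=[22.2800 24.0000 25.3000 23.2800 21.7200 18.3000 11.1400 4.7000 2.8400 5.4400] k=[26 24 25 18 26 23 8 4 0 10]
t=19: x=[25.7200 24.4200 23.8800 20.1000 24.4600 21.3200 9.5400 4.0000 1.9600 8.6000] k=[21 29 28 20 19 21 9 8 3 10]
t=20: x=[22.1200 27.7400 27.0200 20.9800 19.4200 19.0400 10.5400 7.4400 4.6800 9.0200] k=[20 29 26 19 17 19 14 9 1 5]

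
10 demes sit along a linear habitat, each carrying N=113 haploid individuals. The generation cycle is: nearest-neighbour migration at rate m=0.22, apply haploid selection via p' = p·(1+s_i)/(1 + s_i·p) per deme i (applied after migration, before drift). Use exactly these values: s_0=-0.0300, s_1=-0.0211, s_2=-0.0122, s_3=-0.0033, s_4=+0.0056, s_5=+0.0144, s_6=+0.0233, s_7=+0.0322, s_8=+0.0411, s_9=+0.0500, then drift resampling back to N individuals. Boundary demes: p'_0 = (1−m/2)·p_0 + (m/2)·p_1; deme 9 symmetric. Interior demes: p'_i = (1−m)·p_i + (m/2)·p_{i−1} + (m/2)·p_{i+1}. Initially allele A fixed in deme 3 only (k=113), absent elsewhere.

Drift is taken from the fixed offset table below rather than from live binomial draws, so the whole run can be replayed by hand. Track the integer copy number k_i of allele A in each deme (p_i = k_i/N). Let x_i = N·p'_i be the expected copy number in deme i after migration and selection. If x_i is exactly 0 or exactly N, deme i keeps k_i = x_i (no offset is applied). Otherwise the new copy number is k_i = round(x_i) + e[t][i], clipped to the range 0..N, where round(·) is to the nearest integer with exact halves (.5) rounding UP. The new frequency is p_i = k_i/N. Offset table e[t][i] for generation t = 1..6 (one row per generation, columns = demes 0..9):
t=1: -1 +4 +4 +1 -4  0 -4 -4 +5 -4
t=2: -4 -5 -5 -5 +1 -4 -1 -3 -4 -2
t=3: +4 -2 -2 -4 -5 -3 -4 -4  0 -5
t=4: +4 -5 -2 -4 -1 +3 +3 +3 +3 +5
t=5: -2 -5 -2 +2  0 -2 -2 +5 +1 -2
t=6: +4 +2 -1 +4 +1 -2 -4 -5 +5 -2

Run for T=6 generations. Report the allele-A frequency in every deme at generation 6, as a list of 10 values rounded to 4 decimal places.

[0.0000, 0.0354, 0.1327, 0.3274, 0.1770, 0.0265, 0.0000, 0.0000, 0.0000, 0.0000]

t=0: k=[0 0 0 113 0 0 0 0 0 0]
t=1: x=[0.0000 0.0000 12.2949 88.0758 12.4919 0.0000 0.0000 0.0000 0.0000 0.0000] k=[0 0 16 89 8 0 0 0 0 0]
t=2: x=[0.0000 1.7234 22.0513 71.9737 16.1070 0.8926 0.0000 0.0000 0.0000 0.0000] k=[0 0 17 67 17 0 0 0 0 0]
t=3: x=[0.0000 1.8312 20.4238 55.9066 20.7243 1.8965 0.0000 0.0000 0.0000 0.0000] k=[0 0 18 52 16 0 0 0 0 0]
t=4: x=[0.0000 1.9389 19.5607 44.2110 18.2854 1.7849 0.0000 0.0000 0.0000 0.0000] k=[0 0 18 40 17 5 0 0 0 0]
t=5: x=[0.0000 1.9389 18.2514 34.9701 18.2955 5.8488 0.5628 0.0000 0.0000 0.0000] k=[0 0 16 37 18 4 0 0 0 0]
t=6: x=[0.0000 1.7234 16.3774 32.5234 18.6367 5.1701 0.4502 0.0000 0.0000 0.0000] k=[0 4 15 37 20 3 0 0 0 0]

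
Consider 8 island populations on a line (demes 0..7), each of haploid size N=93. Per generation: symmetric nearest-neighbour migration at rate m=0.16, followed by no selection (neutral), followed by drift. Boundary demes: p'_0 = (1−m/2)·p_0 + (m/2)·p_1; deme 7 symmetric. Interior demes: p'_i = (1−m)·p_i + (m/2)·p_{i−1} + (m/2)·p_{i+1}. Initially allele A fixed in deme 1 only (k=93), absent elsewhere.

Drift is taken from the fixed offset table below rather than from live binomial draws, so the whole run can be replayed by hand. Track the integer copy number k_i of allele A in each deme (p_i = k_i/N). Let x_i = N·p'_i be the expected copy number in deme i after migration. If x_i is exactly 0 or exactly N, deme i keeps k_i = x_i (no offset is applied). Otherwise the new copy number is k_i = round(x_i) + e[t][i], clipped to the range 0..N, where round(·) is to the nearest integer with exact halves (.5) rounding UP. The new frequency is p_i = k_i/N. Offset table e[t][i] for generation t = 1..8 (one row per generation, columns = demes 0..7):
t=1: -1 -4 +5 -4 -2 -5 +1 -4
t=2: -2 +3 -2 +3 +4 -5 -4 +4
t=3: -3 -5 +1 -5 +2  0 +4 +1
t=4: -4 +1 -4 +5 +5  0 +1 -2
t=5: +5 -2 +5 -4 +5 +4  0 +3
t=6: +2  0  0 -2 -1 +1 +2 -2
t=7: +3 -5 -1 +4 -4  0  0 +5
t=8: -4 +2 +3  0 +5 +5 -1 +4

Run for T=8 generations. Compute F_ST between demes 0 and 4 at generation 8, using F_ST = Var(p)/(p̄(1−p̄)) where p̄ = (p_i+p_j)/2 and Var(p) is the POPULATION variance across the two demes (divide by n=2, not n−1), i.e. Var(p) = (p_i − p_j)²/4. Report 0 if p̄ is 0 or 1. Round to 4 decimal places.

0.0292

t=0: k=[0 93 0 0 0 0 0 0]
t=1: x=[7.4400 78.1200 7.4400 0.0000 0.0000 0.0000 0.0000 0.0000] k=[6 74 12 0 0 0 0 0]
t=2: x=[11.4400 63.6000 16.0000 0.9600 0.0000 0.0000 0.0000 0.0000] k=[9 67 14 4 0 0 0 0]
t=3: x=[13.6400 58.1200 17.4400 4.4800 0.3200 0.0000 0.0000 0.0000] k=[11 53 18 0 2 0 0 0]
t=4: x=[14.3600 46.8400 19.3600 1.6000 1.6800 0.1600 0.0000 0.0000] k=[10 48 15 7 7 0 0 0]
t=5: x=[13.0400 42.3200 17.0000 7.6400 6.4400 0.5600 0.0000 0.0000] k=[18 40 22 4 11 5 0 0]
t=6: x=[19.7600 36.8000 22.0000 6.0000 9.9600 5.0800 0.4000 0.0000] k=[22 37 22 4 9 6 2 0]
t=7: x=[23.2000 34.6000 21.7600 5.8400 8.3600 5.9200 2.1600 0.1600] k=[26 30 21 10 4 6 2 5]
t=8: x=[26.3200 28.9600 20.8400 10.4000 4.6400 5.5200 2.5600 4.7600] k=[22 31 24 10 10 11 2 9]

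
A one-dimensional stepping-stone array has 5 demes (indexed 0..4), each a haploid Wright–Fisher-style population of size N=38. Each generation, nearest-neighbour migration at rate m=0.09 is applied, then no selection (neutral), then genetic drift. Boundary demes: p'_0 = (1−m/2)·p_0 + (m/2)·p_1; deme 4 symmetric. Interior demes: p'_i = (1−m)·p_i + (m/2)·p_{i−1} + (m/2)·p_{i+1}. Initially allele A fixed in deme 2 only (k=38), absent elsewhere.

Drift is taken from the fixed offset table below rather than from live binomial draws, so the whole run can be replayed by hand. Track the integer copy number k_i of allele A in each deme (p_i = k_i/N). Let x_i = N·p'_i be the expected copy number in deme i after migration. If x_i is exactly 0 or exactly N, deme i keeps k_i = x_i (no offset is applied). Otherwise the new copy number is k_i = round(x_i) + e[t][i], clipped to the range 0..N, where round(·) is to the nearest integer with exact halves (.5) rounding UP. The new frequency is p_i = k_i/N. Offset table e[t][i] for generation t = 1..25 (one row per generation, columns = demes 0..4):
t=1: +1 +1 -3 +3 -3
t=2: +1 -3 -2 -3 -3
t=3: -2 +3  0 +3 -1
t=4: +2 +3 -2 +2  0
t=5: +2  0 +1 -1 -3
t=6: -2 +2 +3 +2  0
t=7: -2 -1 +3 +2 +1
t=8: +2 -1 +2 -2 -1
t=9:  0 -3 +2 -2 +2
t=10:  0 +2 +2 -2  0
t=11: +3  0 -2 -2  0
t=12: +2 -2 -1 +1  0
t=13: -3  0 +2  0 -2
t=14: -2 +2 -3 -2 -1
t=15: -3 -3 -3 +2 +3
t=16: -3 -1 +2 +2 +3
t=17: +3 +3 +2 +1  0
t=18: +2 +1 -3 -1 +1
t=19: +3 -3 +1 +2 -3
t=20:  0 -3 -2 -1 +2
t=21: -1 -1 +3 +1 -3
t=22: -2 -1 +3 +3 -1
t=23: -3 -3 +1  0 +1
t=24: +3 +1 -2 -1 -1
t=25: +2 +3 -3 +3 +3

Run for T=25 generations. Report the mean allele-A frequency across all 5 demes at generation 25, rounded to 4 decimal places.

t=0: k=[0 0 38 0 0]
t=1: x=[0.0000 1.7100 34.5800 1.7100 0.0000] k=[0 3 32 5 0]
t=2: x=[0.1350 4.1700 29.4800 5.9900 0.2250] k=[1 1 27 3 0]
t=3: x=[1.0000 2.1700 24.7500 3.9450 0.1350] k=[0 5 25 7 0]
t=4: x=[0.2250 5.6750 23.2900 7.4950 0.3150] k=[2 9 21 9 0]
t=5: x=[2.3150 9.2250 19.9200 9.1350 0.4050] k=[4 9 21 8 0]
t=6: x=[4.2250 9.3150 19.8750 8.2250 0.3600] k=[2 11 23 10 0]
t=7: x=[2.4050 11.1350 21.8750 10.1350 0.4500] k=[0 10 25 12 1]
t=8: x=[0.4500 10.2250 23.7400 12.0900 1.4950] k=[2 9 26 10 0]
t=9: x=[2.3150 9.4500 24.5150 10.2700 0.4500] k=[2 6 27 8 2]
t=10: x=[2.1800 6.7650 25.2000 8.5850 2.2700] k=[2 9 27 7 2]
t=11: x=[2.3150 9.4950 25.2900 7.6750 2.2250] k=[5 9 23 6 2]
t=12: x=[5.1800 9.4500 21.6050 6.5850 2.1800] k=[7 7 21 8 2]
t=13: x=[7.0000 7.6300 19.7850 8.3150 2.2700] k=[4 8 22 8 0]
t=14: x=[4.1800 8.4500 20.7400 8.2700 0.3600] k=[2 10 18 6 0]
t=15: x=[2.3600 10.0000 17.1000 6.2700 0.2700] k=[0 7 14 8 3]
t=16: x=[0.3150 7.0000 13.4150 8.0450 3.2250] k=[0 6 15 10 6]
t=17: x=[0.2700 6.1350 14.3700 10.0450 6.1800] k=[3 9 16 11 6]
t=18: x=[3.2700 9.0450 15.4600 11.0000 6.2250] k=[5 10 12 10 7]
t=19: x=[5.2250 9.8650 11.8200 9.9550 7.1350] k=[8 7 13 12 4]
t=20: x=[7.9550 7.3150 12.6850 11.6850 4.3600] k=[8 4 11 11 6]
t=21: x=[7.8200 4.4950 10.6850 10.7750 6.2250] k=[7 3 14 12 3]
t=22: x=[6.8200 3.6750 13.4150 11.6850 3.4050] k=[5 3 16 15 2]
t=23: x=[4.9100 3.6750 15.3700 14.4600 2.5850] k=[2 1 16 14 4]
t=24: x=[1.9550 1.7200 15.2350 13.6400 4.4500] k=[5 3 13 13 3]
t=25: x=[4.9100 3.5400 12.5500 12.5500 3.4500] k=[7 7 10 16 6]

0.2421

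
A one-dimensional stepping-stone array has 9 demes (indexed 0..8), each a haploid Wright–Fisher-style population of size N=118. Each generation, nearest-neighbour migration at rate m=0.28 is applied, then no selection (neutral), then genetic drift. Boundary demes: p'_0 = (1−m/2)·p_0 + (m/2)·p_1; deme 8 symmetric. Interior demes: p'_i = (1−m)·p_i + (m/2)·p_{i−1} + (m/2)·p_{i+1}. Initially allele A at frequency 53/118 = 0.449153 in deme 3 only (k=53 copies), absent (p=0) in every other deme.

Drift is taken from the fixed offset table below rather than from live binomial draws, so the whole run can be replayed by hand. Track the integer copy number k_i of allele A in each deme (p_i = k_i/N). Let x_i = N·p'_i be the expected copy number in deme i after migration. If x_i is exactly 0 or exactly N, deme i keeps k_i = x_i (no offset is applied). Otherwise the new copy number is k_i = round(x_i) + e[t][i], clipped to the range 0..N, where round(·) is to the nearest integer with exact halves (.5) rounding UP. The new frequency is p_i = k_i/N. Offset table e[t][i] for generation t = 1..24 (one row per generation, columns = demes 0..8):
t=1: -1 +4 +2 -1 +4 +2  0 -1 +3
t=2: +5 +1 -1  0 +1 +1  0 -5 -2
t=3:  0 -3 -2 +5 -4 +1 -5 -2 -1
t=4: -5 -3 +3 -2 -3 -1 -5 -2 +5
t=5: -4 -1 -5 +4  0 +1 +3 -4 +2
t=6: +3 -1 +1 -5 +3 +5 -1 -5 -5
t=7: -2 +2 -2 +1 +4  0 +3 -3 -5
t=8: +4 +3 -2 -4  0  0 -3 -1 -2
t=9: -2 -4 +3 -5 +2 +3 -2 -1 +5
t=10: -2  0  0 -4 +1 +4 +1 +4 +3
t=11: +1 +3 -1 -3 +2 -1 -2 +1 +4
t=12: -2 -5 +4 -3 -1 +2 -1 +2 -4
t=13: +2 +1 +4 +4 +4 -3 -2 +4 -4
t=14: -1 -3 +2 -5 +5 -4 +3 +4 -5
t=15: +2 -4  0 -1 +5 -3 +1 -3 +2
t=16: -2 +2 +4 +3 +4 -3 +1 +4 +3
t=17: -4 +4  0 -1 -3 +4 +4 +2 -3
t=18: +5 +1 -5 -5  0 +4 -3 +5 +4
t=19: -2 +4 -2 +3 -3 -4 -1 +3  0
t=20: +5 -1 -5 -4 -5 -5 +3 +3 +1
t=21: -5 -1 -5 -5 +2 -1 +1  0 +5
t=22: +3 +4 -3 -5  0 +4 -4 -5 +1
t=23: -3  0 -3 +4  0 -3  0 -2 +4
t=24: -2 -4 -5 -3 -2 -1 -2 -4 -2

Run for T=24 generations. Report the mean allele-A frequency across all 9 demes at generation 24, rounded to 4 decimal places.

t=0: k=[0 0 0 53 0 0 0 0 0]
t=1: x=[0.0000 0.0000 7.4200 38.1600 7.4200 0.0000 0.0000 0.0000 0.0000] k=[0 0 9 37 11 0 0 0 0]
t=2: x=[0.0000 1.2600 11.6600 29.4400 13.1000 1.5400 0.0000 0.0000 0.0000] k=[0 2 11 29 14 3 0 0 0]
t=3: x=[0.2800 2.9800 12.2600 24.3800 14.5600 4.1200 0.4200 0.0000 0.0000] k=[0 0 10 29 11 5 0 0 0]
t=4: x=[0.0000 1.4000 11.2600 23.8200 12.6800 5.1400 0.7000 0.0000 0.0000] k=[0 0 14 22 10 4 0 0 0]
t=5: x=[0.0000 1.9600 13.1600 19.2000 10.8400 4.2800 0.5600 0.0000 0.0000] k=[0 1 8 23 11 5 4 0 0]
t=6: x=[0.1400 1.8400 9.1200 19.2200 11.8400 5.7000 3.5800 0.5600 0.0000] k=[3 1 10 14 15 11 3 0 0]
t=7: x=[2.7200 2.5400 9.3000 13.5800 14.3000 10.4400 3.7000 0.4200 0.0000] k=[1 5 7 15 18 10 7 0 0]
t=8: x=[1.5600 4.7200 7.8400 14.3000 16.4600 10.7000 6.4400 0.9800 0.0000] k=[6 8 6 10 16 11 3 0 0]
t=9: x=[6.2800 7.4400 6.8400 10.2800 14.4600 10.5800 3.7000 0.4200 0.0000] k=[4 3 10 5 16 14 2 0 0]
t=10: x=[3.8600 4.1200 8.3200 7.2400 14.1800 12.6000 3.4000 0.2800 0.0000] k=[2 4 8 3 15 17 4 4 0]
t=11: x=[2.2800 4.2800 6.7400 5.3800 13.6000 14.9000 5.8200 3.4400 0.5600] k=[3 7 6 2 16 14 4 4 5]
t=12: x=[3.5600 6.3000 5.5800 4.5200 13.7600 12.8800 5.4000 4.1400 4.8600] k=[2 1 10 2 13 15 4 6 1]
t=13: x=[1.8600 2.4000 7.6200 4.6600 11.7400 13.1800 5.8200 5.0200 1.7000] k=[4 3 12 9 16 10 4 9 0]
t=14: x=[3.8600 4.4000 10.3200 10.4000 14.1800 10.0000 5.5400 7.0400 1.2600] k=[3 1 12 5 19 6 9 11 0]
t=15: x=[2.7200 2.8200 9.4800 7.9400 15.2200 8.2400 8.8600 9.1800 1.5400] k=[5 0 9 7 20 5 10 6 4]
t=16: x=[4.3000 1.9600 7.4600 9.1000 16.0800 7.8000 8.7400 6.2800 4.2800] k=[2 4 11 12 20 5 10 10 7]
t=17: x=[2.2800 4.7000 10.1600 12.9800 16.7800 7.8000 9.3000 9.5800 7.4200] k=[0 9 10 12 14 12 13 12 4]
t=18: x=[1.2600 7.8800 10.1400 12.0000 13.4400 12.4200 12.7200 11.0200 5.1200] k=[6 9 5 7 13 16 10 16 9]
t=19: x=[6.4200 8.0200 5.8400 7.5600 12.5800 14.7400 11.6800 14.1800 9.9800] k=[4 12 4 11 10 11 11 17 10]
t=20: x=[5.1200 9.7600 6.1000 9.8800 10.2800 10.8600 11.8400 15.1800 10.9800] k=[10 9 1 6 5 6 15 18 12]
t=21: x=[9.8600 8.0200 2.8200 5.1600 5.2800 7.1200 14.1600 16.7400 12.8400] k=[5 7 0 0 7 6 15 17 18]
t=22: x=[5.2800 5.7400 0.9800 0.9800 5.8800 7.4000 14.0200 16.8600 17.8600] k=[8 10 0 0 6 11 10 12 19]
t=23: x=[8.2800 8.3200 1.4000 0.8400 5.8600 10.1600 10.4200 12.7000 18.0200] k=[5 8 0 5 6 7 10 11 22]
t=24: x=[5.4200 6.4600 1.8200 4.4400 6.0000 7.2800 9.7200 12.4000 20.4600] k=[3 2 0 1 4 6 8 8 18]

0.0471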